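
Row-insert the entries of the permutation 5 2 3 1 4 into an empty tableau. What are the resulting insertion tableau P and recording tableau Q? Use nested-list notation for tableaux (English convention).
P = [[1, 3, 4], [2], [5]], Q = [[1, 3, 5], [2], [4]]

Insert each entry of the permutation into P by Schensted row insertion, recording in Q the position of each new cell.

Insert 5: appended to row 1. P = [[5]].
Insert 2: 2 bumps 5 from row 1; 5 starts row 2. P = [[2], [5]].
Insert 3: appended to row 1. P = [[2, 3], [5]].
Insert 1: 1 bumps 2 from row 1; 2 bumps 5 from row 2; 5 starts row 3. P = [[1, 3], [2], [5]].
Insert 4: appended to row 1. P = [[1, 3, 4], [2], [5]].

So P = [[1, 3, 4], [2], [5]], Q = [[1, 3, 5], [2], [4]].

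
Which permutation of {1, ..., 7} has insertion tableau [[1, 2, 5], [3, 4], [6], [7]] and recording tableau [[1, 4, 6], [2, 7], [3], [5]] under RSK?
Reverse the RSK construction: for i from n down to 1, find the cell of Q containing i, remove the entry at that cell from P, and reverse-bump it up through P; the value ejected from row 1 is w(i).

Step i=7: Q has 7 at row 2, column 2; remove 4 from row 2 of P and reverse-bump: 4 enters row 1 and ejects 2. So w(7) = 2. P is now [[1, 4, 5], [3], [6], [7]].
Step i=6: Q has 6 at row 1, column 3; remove that cell from P, ejecting 5. So w(6) = 5. P is now [[1, 4], [3], [6], [7]].
Step i=5: Q has 5 at row 4, column 1; remove 7 from row 4 of P and reverse-bump: 7 enters row 3 and ejects 6; 6 enters row 2 and ejects 3; 3 enters row 1 and ejects 1. So w(5) = 1. P is now [[3, 4], [6], [7]].
Step i=4: Q has 4 at row 1, column 2; remove that cell from P, ejecting 4. So w(4) = 4. P is now [[3], [6], [7]].
Step i=3: Q has 3 at row 3, column 1; remove 7 from row 3 of P and reverse-bump: 7 enters row 2 and ejects 6; 6 enters row 1 and ejects 3. So w(3) = 3. P is now [[6], [7]].
Step i=2: Q has 2 at row 2, column 1; remove 7 from row 2 of P and reverse-bump: 7 enters row 1 and ejects 6. So w(2) = 6. P is now [[7]].
Step i=1: Q has 1 at row 1, column 1; remove that cell from P, ejecting 7. So w(1) = 7. P is now [].

So w = 7 6 3 4 1 5 2.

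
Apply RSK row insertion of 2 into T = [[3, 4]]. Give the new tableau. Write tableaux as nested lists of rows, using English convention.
In row 1, 2 replaces 3 (the leftmost entry greater than 2); 3 is bumped to row 2. 3 starts a new row 2. The new tableau is [[2, 4], [3]].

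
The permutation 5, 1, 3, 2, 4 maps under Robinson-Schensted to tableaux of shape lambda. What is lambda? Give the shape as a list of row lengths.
[3, 1, 1]

RSK row insertion gives P = [[1, 2, 4], [3], [5]], which has shape [3, 1, 1].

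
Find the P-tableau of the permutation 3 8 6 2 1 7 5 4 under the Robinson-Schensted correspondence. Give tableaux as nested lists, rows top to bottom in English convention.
P = [[1, 4, 7], [2, 5], [3, 6], [8]]

After inserting 3: P = [[3]].
After inserting 8: P = [[3, 8]].
After inserting 6: P = [[3, 6], [8]].
After inserting 2: P = [[2, 6], [3], [8]].
After inserting 1: P = [[1, 6], [2], [3], [8]].
After inserting 7: P = [[1, 6, 7], [2], [3], [8]].
After inserting 5: P = [[1, 5, 7], [2, 6], [3], [8]].
After inserting 4: P = [[1, 4, 7], [2, 5], [3, 6], [8]].

So P = [[1, 4, 7], [2, 5], [3, 6], [8]].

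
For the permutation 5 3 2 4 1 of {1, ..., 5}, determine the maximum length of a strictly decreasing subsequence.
4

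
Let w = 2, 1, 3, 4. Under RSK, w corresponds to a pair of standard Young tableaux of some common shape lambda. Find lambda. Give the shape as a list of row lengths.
Row-insert each entry into an empty tableau.

After inserting 2: P = [[2]].
After inserting 1: P = [[1], [2]].
After inserting 3: P = [[1, 3], [2]].
After inserting 4: P = [[1, 3, 4], [2]].

The final insertion tableau P = [[1, 3, 4], [2]] has shape [3, 1].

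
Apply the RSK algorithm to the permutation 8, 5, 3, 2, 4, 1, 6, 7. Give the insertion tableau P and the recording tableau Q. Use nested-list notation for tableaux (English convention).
Insert each entry of the permutation into P by Schensted row insertion, recording in Q the position of each new cell.

Insert 8: appended to row 1. P = [[8]].
Insert 5: 5 bumps 8 from row 1; 8 starts row 2. P = [[5], [8]].
Insert 3: 3 bumps 5 from row 1; 5 bumps 8 from row 2; 8 starts row 3. P = [[3], [5], [8]].
Insert 2: 2 bumps 3 from row 1; 3 bumps 5 from row 2; 5 bumps 8 from row 3; 8 starts row 4. P = [[2], [3], [5], [8]].
Insert 4: appended to row 1. P = [[2, 4], [3], [5], [8]].
Insert 1: 1 bumps 2 from row 1; 2 bumps 3 from row 2; 3 bumps 5 from row 3; 5 bumps 8 from row 4; 8 starts row 5. P = [[1, 4], [2], [3], [5], [8]].
Insert 6: appended to row 1. P = [[1, 4, 6], [2], [3], [5], [8]].
Insert 7: appended to row 1. P = [[1, 4, 6, 7], [2], [3], [5], [8]].

So P = [[1, 4, 6, 7], [2], [3], [5], [8]], Q = [[1, 5, 7, 8], [2], [3], [4], [6]].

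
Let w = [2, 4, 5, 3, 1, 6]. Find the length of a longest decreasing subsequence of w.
3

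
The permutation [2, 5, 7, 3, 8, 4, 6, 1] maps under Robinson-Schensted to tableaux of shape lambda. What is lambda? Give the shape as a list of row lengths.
Row-insert each entry into an empty tableau.

After inserting 2: P = [[2]].
After inserting 5: P = [[2, 5]].
After inserting 7: P = [[2, 5, 7]].
After inserting 3: P = [[2, 3, 7], [5]].
After inserting 8: P = [[2, 3, 7, 8], [5]].
After inserting 4: P = [[2, 3, 4, 8], [5, 7]].
After inserting 6: P = [[2, 3, 4, 6], [5, 7, 8]].
After inserting 1: P = [[1, 3, 4, 6], [2, 7, 8], [5]].

The final insertion tableau P = [[1, 3, 4, 6], [2, 7, 8], [5]] has shape [4, 3, 1].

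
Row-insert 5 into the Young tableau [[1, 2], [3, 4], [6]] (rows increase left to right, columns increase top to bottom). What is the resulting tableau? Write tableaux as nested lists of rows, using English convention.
5 is larger than every entry of row 1, so it is appended to row 1. The new tableau is [[1, 2, 5], [3, 4], [6]].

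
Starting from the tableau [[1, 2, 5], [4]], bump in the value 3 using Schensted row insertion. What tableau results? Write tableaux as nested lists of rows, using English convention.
[[1, 2, 3], [4, 5]]

In row 1, 3 replaces 5 (the leftmost entry greater than 3); 5 is bumped to row 2. 5 is appended to row 2. The new tableau is [[1, 2, 3], [4, 5]].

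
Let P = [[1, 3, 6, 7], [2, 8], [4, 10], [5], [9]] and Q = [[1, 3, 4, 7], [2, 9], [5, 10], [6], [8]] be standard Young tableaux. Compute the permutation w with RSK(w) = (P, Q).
9 2 5 6 4 3 10 1 8 7

Reverse RSK: for i = n, n-1, ..., 1, locate i in Q, remove the corresponding corner cell from P, and reverse-bump its entry up through P; the value ejected from row 1 is w(i).

So w = 9 2 5 6 4 3 10 1 8 7.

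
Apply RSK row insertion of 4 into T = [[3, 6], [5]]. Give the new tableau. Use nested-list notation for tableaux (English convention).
[[3, 4], [5, 6]]

In row 1, 4 replaces 6 (the leftmost entry greater than 4); 6 is bumped to row 2. 6 is appended to row 2. The new tableau is [[3, 4], [5, 6]].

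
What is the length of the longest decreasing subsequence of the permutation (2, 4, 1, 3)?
2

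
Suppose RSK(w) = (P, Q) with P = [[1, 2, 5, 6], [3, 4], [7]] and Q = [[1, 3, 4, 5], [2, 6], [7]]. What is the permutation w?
Reverse the RSK construction: for i from n down to 1, find the cell of Q containing i, remove the entry at that cell from P, and reverse-bump it up through P; the value ejected from row 1 is w(i).

Step i=7: Q has 7 at row 3, column 1; remove 7 from row 3 of P and reverse-bump: 7 enters row 2 and ejects 4; 4 enters row 1 and ejects 2. So w(7) = 2. P is now [[1, 4, 5, 6], [3, 7]].
Step i=6: Q has 6 at row 2, column 2; remove 7 from row 2 of P and reverse-bump: 7 enters row 1 and ejects 6. So w(6) = 6. P is now [[1, 4, 5, 7], [3]].
Step i=5: Q has 5 at row 1, column 4; remove that cell from P, ejecting 7. So w(5) = 7. P is now [[1, 4, 5], [3]].
Step i=4: Q has 4 at row 1, column 3; remove that cell from P, ejecting 5. So w(4) = 5. P is now [[1, 4], [3]].
Step i=3: Q has 3 at row 1, column 2; remove that cell from P, ejecting 4. So w(3) = 4. P is now [[1], [3]].
Step i=2: Q has 2 at row 2, column 1; remove 3 from row 2 of P and reverse-bump: 3 enters row 1 and ejects 1. So w(2) = 1. P is now [[3]].
Step i=1: Q has 1 at row 1, column 1; remove that cell from P, ejecting 3. So w(1) = 3. P is now [].

So w = 3 1 4 5 7 6 2.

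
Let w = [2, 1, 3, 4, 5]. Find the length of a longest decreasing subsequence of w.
2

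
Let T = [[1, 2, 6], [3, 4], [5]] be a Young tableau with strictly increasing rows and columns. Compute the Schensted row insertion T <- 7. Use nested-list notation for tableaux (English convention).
[[1, 2, 6, 7], [3, 4], [5]]

7 is larger than every entry of row 1, so it is appended to row 1. The new tableau is [[1, 2, 6, 7], [3, 4], [5]].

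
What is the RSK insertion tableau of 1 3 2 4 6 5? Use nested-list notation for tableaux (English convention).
P = [[1, 2, 4, 5], [3, 6]]

Insert 1: appended to row 1. P = [[1]].
Insert 3: appended to row 1. P = [[1, 3]].
Insert 2: 2 bumps 3 from row 1; 3 starts row 2. P = [[1, 2], [3]].
Insert 4: appended to row 1. P = [[1, 2, 4], [3]].
Insert 6: appended to row 1. P = [[1, 2, 4, 6], [3]].
Insert 5: 5 bumps 6 from row 1; 6 appends to row 2. P = [[1, 2, 4, 5], [3, 6]].

So P = [[1, 2, 4, 5], [3, 6]].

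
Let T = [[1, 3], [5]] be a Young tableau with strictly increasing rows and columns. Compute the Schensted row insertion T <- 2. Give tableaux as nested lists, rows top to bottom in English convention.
In row 1, 2 replaces 3 (the leftmost entry greater than 2); 3 is bumped to row 2. In row 2, 3 replaces 5 (the leftmost entry greater than 3); 5 is bumped to row 3. 5 starts a new row 3. The new tableau is [[1, 2], [3], [5]].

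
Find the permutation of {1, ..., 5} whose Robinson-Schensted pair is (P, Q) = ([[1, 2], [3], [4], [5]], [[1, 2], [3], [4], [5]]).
1 5 4 3 2

Reverse the RSK construction: for i from n down to 1, find the cell of Q containing i, remove the entry at that cell from P, and reverse-bump it up through P; the value ejected from row 1 is w(i).

Step i=5: Q has 5 at row 4, column 1; remove 5 from row 4 of P and reverse-bump: 5 enters row 3 and ejects 4; 4 enters row 2 and ejects 3; 3 enters row 1 and ejects 2. So w(5) = 2. P is now [[1, 3], [4], [5]].
Step i=4: Q has 4 at row 3, column 1; remove 5 from row 3 of P and reverse-bump: 5 enters row 2 and ejects 4; 4 enters row 1 and ejects 3. So w(4) = 3. P is now [[1, 4], [5]].
Step i=3: Q has 3 at row 2, column 1; remove 5 from row 2 of P and reverse-bump: 5 enters row 1 and ejects 4. So w(3) = 4. P is now [[1, 5]].
Step i=2: Q has 2 at row 1, column 2; remove that cell from P, ejecting 5. So w(2) = 5. P is now [[1]].
Step i=1: Q has 1 at row 1, column 1; remove that cell from P, ejecting 1. So w(1) = 1. P is now [].

So w = 1 5 4 3 2.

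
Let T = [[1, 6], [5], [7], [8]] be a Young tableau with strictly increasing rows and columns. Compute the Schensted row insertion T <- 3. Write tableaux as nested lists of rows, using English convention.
In row 1, 3 replaces 6 (the leftmost entry greater than 3); 6 is bumped to row 2. 6 is appended to row 2. The new tableau is [[1, 3], [5, 6], [7], [8]].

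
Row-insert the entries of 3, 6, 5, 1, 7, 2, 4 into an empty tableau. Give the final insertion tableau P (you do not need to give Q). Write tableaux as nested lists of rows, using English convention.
Insert 3: appended to row 1. P = [[3]].
Insert 6: appended to row 1. P = [[3, 6]].
Insert 5: 5 bumps 6 from row 1; 6 starts row 2. P = [[3, 5], [6]].
Insert 1: 1 bumps 3 from row 1; 3 bumps 6 from row 2; 6 starts row 3. P = [[1, 5], [3], [6]].
Insert 7: appended to row 1. P = [[1, 5, 7], [3], [6]].
Insert 2: 2 bumps 5 from row 1; 5 appends to row 2. P = [[1, 2, 7], [3, 5], [6]].
Insert 4: 4 bumps 7 from row 1; 7 appends to row 2. P = [[1, 2, 4], [3, 5, 7], [6]].

So P = [[1, 2, 4], [3, 5, 7], [6]].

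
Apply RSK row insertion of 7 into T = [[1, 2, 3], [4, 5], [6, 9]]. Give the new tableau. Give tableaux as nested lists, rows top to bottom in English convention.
7 is larger than every entry of row 1, so it is appended to row 1. The new tableau is [[1, 2, 3, 7], [4, 5], [6, 9]].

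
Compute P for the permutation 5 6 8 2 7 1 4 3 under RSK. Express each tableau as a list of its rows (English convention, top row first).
Insert 5: appended to row 1. P = [[5]].
Insert 6: appended to row 1. P = [[5, 6]].
Insert 8: appended to row 1. P = [[5, 6, 8]].
Insert 2: 2 bumps 5 from row 1; 5 starts row 2. P = [[2, 6, 8], [5]].
Insert 7: 7 bumps 8 from row 1; 8 appends to row 2. P = [[2, 6, 7], [5, 8]].
Insert 1: 1 bumps 2 from row 1; 2 bumps 5 from row 2; 5 starts row 3. P = [[1, 6, 7], [2, 8], [5]].
Insert 4: 4 bumps 6 from row 1; 6 bumps 8 from row 2; 8 appends to row 3. P = [[1, 4, 7], [2, 6], [5, 8]].
Insert 3: 3 bumps 4 from row 1; 4 bumps 6 from row 2; 6 bumps 8 from row 3; 8 starts row 4. P = [[1, 3, 7], [2, 4], [5, 6], [8]].

So P = [[1, 3, 7], [2, 4], [5, 6], [8]].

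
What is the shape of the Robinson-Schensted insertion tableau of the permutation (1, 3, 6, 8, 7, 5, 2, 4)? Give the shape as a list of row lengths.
[4, 2, 1, 1]

Row-insert each entry into an empty tableau.

After inserting 1: P = [[1]].
After inserting 3: P = [[1, 3]].
After inserting 6: P = [[1, 3, 6]].
After inserting 8: P = [[1, 3, 6, 8]].
After inserting 7: P = [[1, 3, 6, 7], [8]].
After inserting 5: P = [[1, 3, 5, 7], [6], [8]].
After inserting 2: P = [[1, 2, 5, 7], [3], [6], [8]].
After inserting 4: P = [[1, 2, 4, 7], [3, 5], [6], [8]].

The final insertion tableau P = [[1, 2, 4, 7], [3, 5], [6], [8]] has shape [4, 2, 1, 1].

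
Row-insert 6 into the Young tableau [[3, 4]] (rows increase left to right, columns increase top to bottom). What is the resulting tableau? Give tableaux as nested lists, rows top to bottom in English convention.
6 is larger than every entry of row 1, so it is appended to row 1. The new tableau is [[3, 4, 6]].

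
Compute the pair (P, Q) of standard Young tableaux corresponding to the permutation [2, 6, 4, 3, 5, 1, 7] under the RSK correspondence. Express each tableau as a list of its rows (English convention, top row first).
P = [[1, 3, 5, 7], [2], [4], [6]], Q = [[1, 2, 5, 7], [3], [4], [6]]

Insert each entry of the permutation into P by Schensted row insertion, recording in Q the position of each new cell.

Insert 2: appended to row 1. P = [[2]].
Insert 6: appended to row 1. P = [[2, 6]].
Insert 4: 4 bumps 6 from row 1; 6 starts row 2. P = [[2, 4], [6]].
Insert 3: 3 bumps 4 from row 1; 4 bumps 6 from row 2; 6 starts row 3. P = [[2, 3], [4], [6]].
Insert 5: appended to row 1. P = [[2, 3, 5], [4], [6]].
Insert 1: 1 bumps 2 from row 1; 2 bumps 4 from row 2; 4 bumps 6 from row 3; 6 starts row 4. P = [[1, 3, 5], [2], [4], [6]].
Insert 7: appended to row 1. P = [[1, 3, 5, 7], [2], [4], [6]].

So P = [[1, 3, 5, 7], [2], [4], [6]], Q = [[1, 2, 5, 7], [3], [4], [6]].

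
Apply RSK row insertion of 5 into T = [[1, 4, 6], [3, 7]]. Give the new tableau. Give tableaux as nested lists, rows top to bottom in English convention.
[[1, 4, 5], [3, 6], [7]]

In row 1, 5 replaces 6 (the leftmost entry greater than 5); 6 is bumped to row 2. In row 2, 6 replaces 7 (the leftmost entry greater than 6); 7 is bumped to row 3. 7 starts a new row 3. The new tableau is [[1, 4, 5], [3, 6], [7]].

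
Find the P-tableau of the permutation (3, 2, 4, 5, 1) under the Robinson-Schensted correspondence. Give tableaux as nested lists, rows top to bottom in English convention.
P = [[1, 4, 5], [2], [3]]

After inserting 3: P = [[3]].
After inserting 2: P = [[2], [3]].
After inserting 4: P = [[2, 4], [3]].
After inserting 5: P = [[2, 4, 5], [3]].
After inserting 1: P = [[1, 4, 5], [2], [3]].

So P = [[1, 4, 5], [2], [3]].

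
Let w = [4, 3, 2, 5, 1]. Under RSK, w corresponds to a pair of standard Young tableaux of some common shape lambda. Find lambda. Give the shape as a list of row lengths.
Row-insert each entry into an empty tableau.

After inserting 4: P = [[4]].
After inserting 3: P = [[3], [4]].
After inserting 2: P = [[2], [3], [4]].
After inserting 5: P = [[2, 5], [3], [4]].
After inserting 1: P = [[1, 5], [2], [3], [4]].

The final insertion tableau P = [[1, 5], [2], [3], [4]] has shape [2, 1, 1, 1].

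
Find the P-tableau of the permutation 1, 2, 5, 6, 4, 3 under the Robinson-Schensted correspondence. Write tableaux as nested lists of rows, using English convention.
Insert 1: appended to row 1. P = [[1]].
Insert 2: appended to row 1. P = [[1, 2]].
Insert 5: appended to row 1. P = [[1, 2, 5]].
Insert 6: appended to row 1. P = [[1, 2, 5, 6]].
Insert 4: 4 bumps 5 from row 1; 5 starts row 2. P = [[1, 2, 4, 6], [5]].
Insert 3: 3 bumps 4 from row 1; 4 bumps 5 from row 2; 5 starts row 3. P = [[1, 2, 3, 6], [4], [5]].

So P = [[1, 2, 3, 6], [4], [5]].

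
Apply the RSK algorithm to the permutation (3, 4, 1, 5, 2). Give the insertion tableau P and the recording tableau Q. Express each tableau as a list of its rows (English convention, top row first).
P = [[1, 2, 5], [3, 4]], Q = [[1, 2, 4], [3, 5]]

Insert each entry of the permutation into P by Schensted row insertion, recording in Q the position of each new cell.

Insert 3: appended to row 1. P = [[3]].
Insert 4: appended to row 1. P = [[3, 4]].
Insert 1: 1 bumps 3 from row 1; 3 starts row 2. P = [[1, 4], [3]].
Insert 5: appended to row 1. P = [[1, 4, 5], [3]].
Insert 2: 2 bumps 4 from row 1; 4 appends to row 2. P = [[1, 2, 5], [3, 4]].

So P = [[1, 2, 5], [3, 4]], Q = [[1, 2, 4], [3, 5]].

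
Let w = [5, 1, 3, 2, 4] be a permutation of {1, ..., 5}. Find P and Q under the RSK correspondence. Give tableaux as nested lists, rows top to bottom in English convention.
P = [[1, 2, 4], [3], [5]], Q = [[1, 3, 5], [2], [4]]

Insert each entry of the permutation into P by Schensted row insertion, recording in Q the position of each new cell.

Insert 5: appended to row 1. P = [[5]], Q = [[1]].
Insert 1: 1 bumps 5 from row 1; 5 starts row 2. P = [[1], [5]], Q = [[1], [2]].
Insert 3: appended to row 1. P = [[1, 3], [5]], Q = [[1, 3], [2]].
Insert 2: 2 bumps 3 from row 1; 3 bumps 5 from row 2; 5 starts row 3. P = [[1, 2], [3], [5]], Q = [[1, 3], [2], [4]].
Insert 4: appended to row 1. P = [[1, 2, 4], [3], [5]], Q = [[1, 3, 5], [2], [4]].

So P = [[1, 2, 4], [3], [5]], Q = [[1, 3, 5], [2], [4]].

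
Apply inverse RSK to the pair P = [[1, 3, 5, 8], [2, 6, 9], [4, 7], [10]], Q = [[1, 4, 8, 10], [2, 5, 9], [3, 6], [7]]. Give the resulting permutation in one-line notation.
4 2 1 10 7 6 3 9 5 8

Reverse RSK: for i = n, n-1, ..., 1, locate i in Q, remove the corresponding corner cell from P, and reverse-bump its entry up through P; the value ejected from row 1 is w(i).

So w = 4 2 1 10 7 6 3 9 5 8.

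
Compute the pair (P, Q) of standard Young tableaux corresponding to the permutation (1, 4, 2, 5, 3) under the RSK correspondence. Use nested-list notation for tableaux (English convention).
Insert each entry of the permutation into P by Schensted row insertion, recording in Q the position of each new cell.

Insert 1: appended to row 1. P = [[1]].
Insert 4: appended to row 1. P = [[1, 4]].
Insert 2: 2 bumps 4 from row 1; 4 starts row 2. P = [[1, 2], [4]].
Insert 5: appended to row 1. P = [[1, 2, 5], [4]].
Insert 3: 3 bumps 5 from row 1; 5 appends to row 2. P = [[1, 2, 3], [4, 5]].

So P = [[1, 2, 3], [4, 5]], Q = [[1, 2, 4], [3, 5]].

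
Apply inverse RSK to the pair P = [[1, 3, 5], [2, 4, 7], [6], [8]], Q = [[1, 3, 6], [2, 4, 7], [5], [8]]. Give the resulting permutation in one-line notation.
2 1 8 6 4 7 5 3

Reverse the RSK construction: for i from n down to 1, find the cell of Q containing i, remove the entry at that cell from P, and reverse-bump it up through P; the value ejected from row 1 is w(i).

Step i=8: Q has 8 at row 4, column 1; remove 8 from row 4 of P and reverse-bump: 8 enters row 3 and ejects 6; 6 enters row 2 and ejects 4; 4 enters row 1 and ejects 3. So w(8) = 3. P is now [[1, 4, 5], [2, 6, 7], [8]].
Step i=7: Q has 7 at row 2, column 3; remove 7 from row 2 of P and reverse-bump: 7 enters row 1 and ejects 5. So w(7) = 5. P is now [[1, 4, 7], [2, 6], [8]].
Step i=6: Q has 6 at row 1, column 3; remove that cell from P, ejecting 7. So w(6) = 7. P is now [[1, 4], [2, 6], [8]].
Step i=5: Q has 5 at row 3, column 1; remove 8 from row 3 of P and reverse-bump: 8 enters row 2 and ejects 6; 6 enters row 1 and ejects 4. So w(5) = 4. P is now [[1, 6], [2, 8]].
Step i=4: Q has 4 at row 2, column 2; remove 8 from row 2 of P and reverse-bump: 8 enters row 1 and ejects 6. So w(4) = 6. P is now [[1, 8], [2]].
Step i=3: Q has 3 at row 1, column 2; remove that cell from P, ejecting 8. So w(3) = 8. P is now [[1], [2]].
Step i=2: Q has 2 at row 2, column 1; remove 2 from row 2 of P and reverse-bump: 2 enters row 1 and ejects 1. So w(2) = 1. P is now [[2]].
Step i=1: Q has 1 at row 1, column 1; remove that cell from P, ejecting 2. So w(1) = 2. P is now [].

So w = 2 1 8 6 4 7 5 3.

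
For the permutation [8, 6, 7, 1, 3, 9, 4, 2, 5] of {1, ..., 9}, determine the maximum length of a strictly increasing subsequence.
4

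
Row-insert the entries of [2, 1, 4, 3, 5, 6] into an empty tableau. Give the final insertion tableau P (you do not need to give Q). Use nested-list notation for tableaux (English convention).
P = [[1, 3, 5, 6], [2, 4]]

Insert 2: appended to row 1. P = [[2]].
Insert 1: 1 bumps 2 from row 1; 2 starts row 2. P = [[1], [2]].
Insert 4: appended to row 1. P = [[1, 4], [2]].
Insert 3: 3 bumps 4 from row 1; 4 appends to row 2. P = [[1, 3], [2, 4]].
Insert 5: appended to row 1. P = [[1, 3, 5], [2, 4]].
Insert 6: appended to row 1. P = [[1, 3, 5, 6], [2, 4]].

So P = [[1, 3, 5, 6], [2, 4]].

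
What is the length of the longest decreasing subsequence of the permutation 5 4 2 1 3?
4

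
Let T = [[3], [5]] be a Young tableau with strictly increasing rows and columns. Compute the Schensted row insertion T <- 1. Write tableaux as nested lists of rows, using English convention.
[[1], [3], [5]]

In row 1, 1 replaces 3 (the leftmost entry greater than 1); 3 is bumped to row 2. In row 2, 3 replaces 5 (the leftmost entry greater than 3); 5 is bumped to row 3. 5 starts a new row 3. The new tableau is [[1], [3], [5]].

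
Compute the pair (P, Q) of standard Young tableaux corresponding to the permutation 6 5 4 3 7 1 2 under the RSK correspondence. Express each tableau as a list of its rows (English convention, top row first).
Insert each entry of the permutation into P by Schensted row insertion, recording in Q the position of each new cell.

Insert 6: appended to row 1. P = [[6]], Q = [[1]].
Insert 5: 5 bumps 6 from row 1; 6 starts row 2. P = [[5], [6]], Q = [[1], [2]].
Insert 4: 4 bumps 5 from row 1; 5 bumps 6 from row 2; 6 starts row 3. P = [[4], [5], [6]], Q = [[1], [2], [3]].
Insert 3: 3 bumps 4 from row 1; 4 bumps 5 from row 2; 5 bumps 6 from row 3; 6 starts row 4. P = [[3], [4], [5], [6]], Q = [[1], [2], [3], [4]].
Insert 7: appended to row 1. P = [[3, 7], [4], [5], [6]], Q = [[1, 5], [2], [3], [4]].
Insert 1: 1 bumps 3 from row 1; 3 bumps 4 from row 2; 4 bumps 5 from row 3; 5 bumps 6 from row 4; 6 starts row 5. P = [[1, 7], [3], [4], [5], [6]], Q = [[1, 5], [2], [3], [4], [6]].
Insert 2: 2 bumps 7 from row 1; 7 appends to row 2. P = [[1, 2], [3, 7], [4], [5], [6]], Q = [[1, 5], [2, 7], [3], [4], [6]].

So P = [[1, 2], [3, 7], [4], [5], [6]], Q = [[1, 5], [2, 7], [3], [4], [6]].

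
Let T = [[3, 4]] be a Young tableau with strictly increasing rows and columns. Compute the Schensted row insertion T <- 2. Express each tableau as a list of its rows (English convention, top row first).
[[2, 4], [3]]

In row 1, 2 replaces 3 (the leftmost entry greater than 2); 3 is bumped to row 2. 3 starts a new row 2. The new tableau is [[2, 4], [3]].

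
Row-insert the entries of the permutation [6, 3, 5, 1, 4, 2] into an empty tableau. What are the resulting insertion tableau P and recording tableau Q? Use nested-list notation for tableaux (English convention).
Insert each entry of the permutation into P by Schensted row insertion, recording in Q the position of each new cell.

Insert 6: appended to row 1. P = [[6]].
Insert 3: 3 bumps 6 from row 1; 6 starts row 2. P = [[3], [6]].
Insert 5: appended to row 1. P = [[3, 5], [6]].
Insert 1: 1 bumps 3 from row 1; 3 bumps 6 from row 2; 6 starts row 3. P = [[1, 5], [3], [6]].
Insert 4: 4 bumps 5 from row 1; 5 appends to row 2. P = [[1, 4], [3, 5], [6]].
Insert 2: 2 bumps 4 from row 1; 4 bumps 5 from row 2; 5 bumps 6 from row 3; 6 starts row 4. P = [[1, 2], [3, 4], [5], [6]].

So P = [[1, 2], [3, 4], [5], [6]], Q = [[1, 3], [2, 5], [4], [6]].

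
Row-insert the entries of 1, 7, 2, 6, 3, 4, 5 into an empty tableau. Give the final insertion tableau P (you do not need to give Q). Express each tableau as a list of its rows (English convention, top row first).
Insert 1: appended to row 1. P = [[1]].
Insert 7: appended to row 1. P = [[1, 7]].
Insert 2: 2 bumps 7 from row 1; 7 starts row 2. P = [[1, 2], [7]].
Insert 6: appended to row 1. P = [[1, 2, 6], [7]].
Insert 3: 3 bumps 6 from row 1; 6 bumps 7 from row 2; 7 starts row 3. P = [[1, 2, 3], [6], [7]].
Insert 4: appended to row 1. P = [[1, 2, 3, 4], [6], [7]].
Insert 5: appended to row 1. P = [[1, 2, 3, 4, 5], [6], [7]].

So P = [[1, 2, 3, 4, 5], [6], [7]].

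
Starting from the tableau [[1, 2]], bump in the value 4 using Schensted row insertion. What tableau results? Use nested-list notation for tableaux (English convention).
[[1, 2, 4]]

4 is larger than every entry of row 1, so it is appended to row 1. The new tableau is [[1, 2, 4]].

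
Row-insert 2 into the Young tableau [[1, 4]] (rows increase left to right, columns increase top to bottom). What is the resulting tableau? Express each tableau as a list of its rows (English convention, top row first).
[[1, 2], [4]]

In row 1, 2 replaces 4 (the leftmost entry greater than 2); 4 is bumped to row 2. 4 starts a new row 2. The new tableau is [[1, 2], [4]].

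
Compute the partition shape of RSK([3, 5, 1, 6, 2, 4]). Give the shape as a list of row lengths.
[3, 3]

Row-insert each entry into an empty tableau.

After inserting 3: P = [[3]].
After inserting 5: P = [[3, 5]].
After inserting 1: P = [[1, 5], [3]].
After inserting 6: P = [[1, 5, 6], [3]].
After inserting 2: P = [[1, 2, 6], [3, 5]].
After inserting 4: P = [[1, 2, 4], [3, 5, 6]].

The final insertion tableau P = [[1, 2, 4], [3, 5, 6]] has shape [3, 3].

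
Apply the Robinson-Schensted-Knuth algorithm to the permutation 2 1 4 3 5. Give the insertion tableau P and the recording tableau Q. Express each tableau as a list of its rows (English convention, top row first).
Insert each entry of the permutation into P by Schensted row insertion, recording in Q the position of each new cell.

Insert 2: appended to row 1. P = [[2]].
Insert 1: 1 bumps 2 from row 1; 2 starts row 2. P = [[1], [2]].
Insert 4: appended to row 1. P = [[1, 4], [2]].
Insert 3: 3 bumps 4 from row 1; 4 appends to row 2. P = [[1, 3], [2, 4]].
Insert 5: appended to row 1. P = [[1, 3, 5], [2, 4]].

So P = [[1, 3, 5], [2, 4]], Q = [[1, 3, 5], [2, 4]].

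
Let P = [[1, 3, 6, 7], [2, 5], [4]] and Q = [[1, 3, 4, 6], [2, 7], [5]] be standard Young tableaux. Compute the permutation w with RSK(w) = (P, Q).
4 2 5 6 1 7 3

Reverse the RSK construction: for i from n down to 1, find the cell of Q containing i, remove the entry at that cell from P, and reverse-bump it up through P; the value ejected from row 1 is w(i).

Step i=7: Q has 7 at row 2, column 2; remove 5 from row 2 of P and reverse-bump: 5 enters row 1 and ejects 3. So w(7) = 3. P is now [[1, 5, 6, 7], [2], [4]].
Step i=6: Q has 6 at row 1, column 4; remove that cell from P, ejecting 7. So w(6) = 7. P is now [[1, 5, 6], [2], [4]].
Step i=5: Q has 5 at row 3, column 1; remove 4 from row 3 of P and reverse-bump: 4 enters row 2 and ejects 2; 2 enters row 1 and ejects 1. So w(5) = 1. P is now [[2, 5, 6], [4]].
Step i=4: Q has 4 at row 1, column 3; remove that cell from P, ejecting 6. So w(4) = 6. P is now [[2, 5], [4]].
Step i=3: Q has 3 at row 1, column 2; remove that cell from P, ejecting 5. So w(3) = 5. P is now [[2], [4]].
Step i=2: Q has 2 at row 2, column 1; remove 4 from row 2 of P and reverse-bump: 4 enters row 1 and ejects 2. So w(2) = 2. P is now [[4]].
Step i=1: Q has 1 at row 1, column 1; remove that cell from P, ejecting 4. So w(1) = 4. P is now [].

So w = 4 2 5 6 1 7 3.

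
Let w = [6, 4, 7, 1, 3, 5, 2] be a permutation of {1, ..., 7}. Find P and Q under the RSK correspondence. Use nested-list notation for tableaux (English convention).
Insert each entry of the permutation into P by Schensted row insertion, recording in Q the position of each new cell.

Insert 6: appended to row 1. P = [[6]], Q = [[1]].
Insert 4: 4 bumps 6 from row 1; 6 starts row 2. P = [[4], [6]], Q = [[1], [2]].
Insert 7: appended to row 1. P = [[4, 7], [6]], Q = [[1, 3], [2]].
Insert 1: 1 bumps 4 from row 1; 4 bumps 6 from row 2; 6 starts row 3. P = [[1, 7], [4], [6]], Q = [[1, 3], [2], [4]].
Insert 3: 3 bumps 7 from row 1; 7 appends to row 2. P = [[1, 3], [4, 7], [6]], Q = [[1, 3], [2, 5], [4]].
Insert 5: appended to row 1. P = [[1, 3, 5], [4, 7], [6]], Q = [[1, 3, 6], [2, 5], [4]].
Insert 2: 2 bumps 3 from row 1; 3 bumps 4 from row 2; 4 bumps 6 from row 3; 6 starts row 4. P = [[1, 2, 5], [3, 7], [4], [6]], Q = [[1, 3, 6], [2, 5], [4], [7]].

So P = [[1, 2, 5], [3, 7], [4], [6]], Q = [[1, 3, 6], [2, 5], [4], [7]].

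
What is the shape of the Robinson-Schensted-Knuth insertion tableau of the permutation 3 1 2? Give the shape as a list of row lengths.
Row-insert each entry into an empty tableau.

After inserting 3: P = [[3]].
After inserting 1: P = [[1], [3]].
After inserting 2: P = [[1, 2], [3]].

The final insertion tableau P = [[1, 2], [3]] has shape [2, 1].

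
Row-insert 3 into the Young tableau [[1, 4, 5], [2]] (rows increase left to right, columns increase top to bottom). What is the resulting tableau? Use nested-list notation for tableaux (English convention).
[[1, 3, 5], [2, 4]]

In row 1, 3 replaces 4 (the leftmost entry greater than 3); 4 is bumped to row 2. 4 is appended to row 2. The new tableau is [[1, 3, 5], [2, 4]].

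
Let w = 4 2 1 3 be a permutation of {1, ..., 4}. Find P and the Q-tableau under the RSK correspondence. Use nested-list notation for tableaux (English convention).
P = [[1, 3], [2], [4]], Q = [[1, 4], [2], [3]]

Insert each entry of the permutation into P by Schensted row insertion, recording in Q the position of each new cell.

Insert 4: appended to row 1. P = [[4]].
Insert 2: 2 bumps 4 from row 1; 4 starts row 2. P = [[2], [4]].
Insert 1: 1 bumps 2 from row 1; 2 bumps 4 from row 2; 4 starts row 3. P = [[1], [2], [4]].
Insert 3: appended to row 1. P = [[1, 3], [2], [4]].

So P = [[1, 3], [2], [4]], Q = [[1, 4], [2], [3]].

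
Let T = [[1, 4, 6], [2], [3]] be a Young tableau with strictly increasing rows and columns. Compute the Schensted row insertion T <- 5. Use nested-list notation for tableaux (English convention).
In row 1, 5 replaces 6 (the leftmost entry greater than 5); 6 is bumped to row 2. 6 is appended to row 2. The new tableau is [[1, 4, 5], [2, 6], [3]].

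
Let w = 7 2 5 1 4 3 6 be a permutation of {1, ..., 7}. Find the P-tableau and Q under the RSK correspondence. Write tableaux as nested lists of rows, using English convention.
P = [[1, 3, 6], [2, 4], [5], [7]], Q = [[1, 3, 7], [2, 5], [4], [6]]

Insert each entry of the permutation into P by Schensted row insertion, recording in Q the position of each new cell.

Insert 7: appended to row 1. P = [[7]].
Insert 2: 2 bumps 7 from row 1; 7 starts row 2. P = [[2], [7]].
Insert 5: appended to row 1. P = [[2, 5], [7]].
Insert 1: 1 bumps 2 from row 1; 2 bumps 7 from row 2; 7 starts row 3. P = [[1, 5], [2], [7]].
Insert 4: 4 bumps 5 from row 1; 5 appends to row 2. P = [[1, 4], [2, 5], [7]].
Insert 3: 3 bumps 4 from row 1; 4 bumps 5 from row 2; 5 bumps 7 from row 3; 7 starts row 4. P = [[1, 3], [2, 4], [5], [7]].
Insert 6: appended to row 1. P = [[1, 3, 6], [2, 4], [5], [7]].

So P = [[1, 3, 6], [2, 4], [5], [7]], Q = [[1, 3, 7], [2, 5], [4], [6]].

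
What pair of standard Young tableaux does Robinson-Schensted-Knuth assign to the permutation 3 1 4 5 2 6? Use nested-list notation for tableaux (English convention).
P = [[1, 2, 5, 6], [3, 4]], Q = [[1, 3, 4, 6], [2, 5]]

Insert each entry of the permutation into P by Schensted row insertion, recording in Q the position of each new cell.

Insert 3: appended to row 1. P = [[3]].
Insert 1: 1 bumps 3 from row 1; 3 starts row 2. P = [[1], [3]].
Insert 4: appended to row 1. P = [[1, 4], [3]].
Insert 5: appended to row 1. P = [[1, 4, 5], [3]].
Insert 2: 2 bumps 4 from row 1; 4 appends to row 2. P = [[1, 2, 5], [3, 4]].
Insert 6: appended to row 1. P = [[1, 2, 5, 6], [3, 4]].

So P = [[1, 2, 5, 6], [3, 4]], Q = [[1, 3, 4, 6], [2, 5]].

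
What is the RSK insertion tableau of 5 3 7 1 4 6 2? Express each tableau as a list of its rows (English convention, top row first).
P = [[1, 2, 6], [3, 4], [5, 7]]

After inserting 5: P = [[5]].
After inserting 3: P = [[3], [5]].
After inserting 7: P = [[3, 7], [5]].
After inserting 1: P = [[1, 7], [3], [5]].
After inserting 4: P = [[1, 4], [3, 7], [5]].
After inserting 6: P = [[1, 4, 6], [3, 7], [5]].
After inserting 2: P = [[1, 2, 6], [3, 4], [5, 7]].

So P = [[1, 2, 6], [3, 4], [5, 7]].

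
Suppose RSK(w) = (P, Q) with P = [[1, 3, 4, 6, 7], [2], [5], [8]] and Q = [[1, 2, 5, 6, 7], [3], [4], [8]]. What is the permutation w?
Reverse RSK: for i = n, n-1, ..., 1, locate i in Q, remove the corresponding corner cell from P, and reverse-bump its entry up through P; the value ejected from row 1 is w(i).

So w = 2 8 5 3 4 6 7 1.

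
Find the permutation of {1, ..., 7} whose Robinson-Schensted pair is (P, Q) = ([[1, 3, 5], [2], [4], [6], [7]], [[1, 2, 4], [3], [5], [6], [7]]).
2 7 4 6 5 3 1

Reverse the RSK construction: for i from n down to 1, find the cell of Q containing i, remove the entry at that cell from P, and reverse-bump it up through P; the value ejected from row 1 is w(i).

Step i=7: Q has 7 at row 5, column 1; remove 7 from row 5 of P and reverse-bump: 7 enters row 4 and ejects 6; 6 enters row 3 and ejects 4; 4 enters row 2 and ejects 2; 2 enters row 1 and ejects 1. So w(7) = 1. P is now [[2, 3, 5], [4], [6], [7]].
Step i=6: Q has 6 at row 4, column 1; remove 7 from row 4 of P and reverse-bump: 7 enters row 3 and ejects 6; 6 enters row 2 and ejects 4; 4 enters row 1 and ejects 3. So w(6) = 3. P is now [[2, 4, 5], [6], [7]].
Step i=5: Q has 5 at row 3, column 1; remove 7 from row 3 of P and reverse-bump: 7 enters row 2 and ejects 6; 6 enters row 1 and ejects 5. So w(5) = 5. P is now [[2, 4, 6], [7]].
Step i=4: Q has 4 at row 1, column 3; remove that cell from P, ejecting 6. So w(4) = 6. P is now [[2, 4], [7]].
Step i=3: Q has 3 at row 2, column 1; remove 7 from row 2 of P and reverse-bump: 7 enters row 1 and ejects 4. So w(3) = 4. P is now [[2, 7]].
Step i=2: Q has 2 at row 1, column 2; remove that cell from P, ejecting 7. So w(2) = 7. P is now [[2]].
Step i=1: Q has 1 at row 1, column 1; remove that cell from P, ejecting 2. So w(1) = 2. P is now [].

So w = 2 7 4 6 5 3 1.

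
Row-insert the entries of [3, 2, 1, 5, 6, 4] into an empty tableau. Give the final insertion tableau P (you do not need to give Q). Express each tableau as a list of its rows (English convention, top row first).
Insert 3: appended to row 1. P = [[3]].
Insert 2: 2 bumps 3 from row 1; 3 starts row 2. P = [[2], [3]].
Insert 1: 1 bumps 2 from row 1; 2 bumps 3 from row 2; 3 starts row 3. P = [[1], [2], [3]].
Insert 5: appended to row 1. P = [[1, 5], [2], [3]].
Insert 6: appended to row 1. P = [[1, 5, 6], [2], [3]].
Insert 4: 4 bumps 5 from row 1; 5 appends to row 2. P = [[1, 4, 6], [2, 5], [3]].

So P = [[1, 4, 6], [2, 5], [3]].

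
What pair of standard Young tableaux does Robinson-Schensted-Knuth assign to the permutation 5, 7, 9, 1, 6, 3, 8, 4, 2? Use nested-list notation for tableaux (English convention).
Insert each entry of the permutation into P by Schensted row insertion, recording in Q the position of each new cell.

Insert 5: appended to row 1. P = [[5]].
Insert 7: appended to row 1. P = [[5, 7]].
Insert 9: appended to row 1. P = [[5, 7, 9]].
Insert 1: 1 bumps 5 from row 1; 5 starts row 2. P = [[1, 7, 9], [5]].
Insert 6: 6 bumps 7 from row 1; 7 appends to row 2. P = [[1, 6, 9], [5, 7]].
Insert 3: 3 bumps 6 from row 1; 6 bumps 7 from row 2; 7 starts row 3. P = [[1, 3, 9], [5, 6], [7]].
Insert 8: 8 bumps 9 from row 1; 9 appends to row 2. P = [[1, 3, 8], [5, 6, 9], [7]].
Insert 4: 4 bumps 8 from row 1; 8 bumps 9 from row 2; 9 appends to row 3. P = [[1, 3, 4], [5, 6, 8], [7, 9]].
Insert 2: 2 bumps 3 from row 1; 3 bumps 5 from row 2; 5 bumps 7 from row 3; 7 starts row 4. P = [[1, 2, 4], [3, 6, 8], [5, 9], [7]].

So P = [[1, 2, 4], [3, 6, 8], [5, 9], [7]], Q = [[1, 2, 3], [4, 5, 7], [6, 8], [9]].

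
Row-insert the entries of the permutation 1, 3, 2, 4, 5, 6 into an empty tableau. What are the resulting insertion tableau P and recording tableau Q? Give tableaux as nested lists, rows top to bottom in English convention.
P = [[1, 2, 4, 5, 6], [3]], Q = [[1, 2, 4, 5, 6], [3]]

Insert each entry of the permutation into P by Schensted row insertion, recording in Q the position of each new cell.

Insert 1: appended to row 1. P = [[1]].
Insert 3: appended to row 1. P = [[1, 3]].
Insert 2: 2 bumps 3 from row 1; 3 starts row 2. P = [[1, 2], [3]].
Insert 4: appended to row 1. P = [[1, 2, 4], [3]].
Insert 5: appended to row 1. P = [[1, 2, 4, 5], [3]].
Insert 6: appended to row 1. P = [[1, 2, 4, 5, 6], [3]].

So P = [[1, 2, 4, 5, 6], [3]], Q = [[1, 2, 4, 5, 6], [3]].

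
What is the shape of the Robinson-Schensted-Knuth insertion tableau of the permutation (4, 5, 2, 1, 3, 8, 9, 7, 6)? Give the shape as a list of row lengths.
RSK row insertion gives P = [[1, 3, 6, 9], [2, 5, 7], [4, 8]], which has shape [4, 3, 2].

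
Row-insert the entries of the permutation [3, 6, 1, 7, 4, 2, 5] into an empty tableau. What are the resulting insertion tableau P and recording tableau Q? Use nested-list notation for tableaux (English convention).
P = [[1, 2, 5], [3, 4, 7], [6]], Q = [[1, 2, 4], [3, 5, 7], [6]]

Insert each entry of the permutation into P by Schensted row insertion, recording in Q the position of each new cell.

Insert 3: appended to row 1. P = [[3]], Q = [[1]].
Insert 6: appended to row 1. P = [[3, 6]], Q = [[1, 2]].
Insert 1: 1 bumps 3 from row 1; 3 starts row 2. P = [[1, 6], [3]], Q = [[1, 2], [3]].
Insert 7: appended to row 1. P = [[1, 6, 7], [3]], Q = [[1, 2, 4], [3]].
Insert 4: 4 bumps 6 from row 1; 6 appends to row 2. P = [[1, 4, 7], [3, 6]], Q = [[1, 2, 4], [3, 5]].
Insert 2: 2 bumps 4 from row 1; 4 bumps 6 from row 2; 6 starts row 3. P = [[1, 2, 7], [3, 4], [6]], Q = [[1, 2, 4], [3, 5], [6]].
Insert 5: 5 bumps 7 from row 1; 7 appends to row 2. P = [[1, 2, 5], [3, 4, 7], [6]], Q = [[1, 2, 4], [3, 5, 7], [6]].

So P = [[1, 2, 5], [3, 4, 7], [6]], Q = [[1, 2, 4], [3, 5, 7], [6]].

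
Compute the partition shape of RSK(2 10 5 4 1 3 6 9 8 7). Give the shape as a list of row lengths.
Row-insert each entry into an empty tableau.

After inserting 2: P = [[2]].
After inserting 10: P = [[2, 10]].
After inserting 5: P = [[2, 5], [10]].
After inserting 4: P = [[2, 4], [5], [10]].
After inserting 1: P = [[1, 4], [2], [5], [10]].
After inserting 3: P = [[1, 3], [2, 4], [5], [10]].
After inserting 6: P = [[1, 3, 6], [2, 4], [5], [10]].
After inserting 9: P = [[1, 3, 6, 9], [2, 4], [5], [10]].
After inserting 8: P = [[1, 3, 6, 8], [2, 4, 9], [5], [10]].
After inserting 7: P = [[1, 3, 6, 7], [2, 4, 8], [5, 9], [10]].

The final insertion tableau P = [[1, 3, 6, 7], [2, 4, 8], [5, 9], [10]] has shape [4, 3, 2, 1].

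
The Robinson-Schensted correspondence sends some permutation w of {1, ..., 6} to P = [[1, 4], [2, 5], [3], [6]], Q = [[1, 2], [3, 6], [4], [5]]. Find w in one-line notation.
3 6 5 2 1 4

Reverse RSK: for i = n, n-1, ..., 1, locate i in Q, remove the corresponding corner cell from P, and reverse-bump its entry up through P; the value ejected from row 1 is w(i).

So w = 3 6 5 2 1 4.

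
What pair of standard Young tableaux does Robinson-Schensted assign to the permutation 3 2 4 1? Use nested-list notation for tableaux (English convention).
Insert each entry of the permutation into P by Schensted row insertion, recording in Q the position of each new cell.

After inserting 3: P = [[3]].
After inserting 2: P = [[2], [3]].
After inserting 4: P = [[2, 4], [3]].
After inserting 1: P = [[1, 4], [2], [3]].

So P = [[1, 4], [2], [3]], Q = [[1, 3], [2], [4]].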